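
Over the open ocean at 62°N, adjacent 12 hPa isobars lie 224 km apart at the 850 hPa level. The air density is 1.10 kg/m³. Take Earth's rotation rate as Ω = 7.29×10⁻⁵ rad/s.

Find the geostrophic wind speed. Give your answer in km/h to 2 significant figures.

140 km/h

Coriolis parameter at 62°N:
f = 2Ω sin φ = 2 × 7.29×10⁻⁵ × sin 62° = 1.29×10⁻⁴ s⁻¹
Pressure gradient: |∂P/∂n| = 1200 Pa / 224000 m = 5.36×10⁻³ Pa/m
Geostrophic balance (pressure-gradient force = Coriolis force):
V_g = (1/(fρ)) |∂P/∂n| = 5.36×10⁻³ / (1.29×10⁻⁴ × 1.10) = 37.8 m/s
Converting: 37.8 m/s × 3.6 = 140 km/h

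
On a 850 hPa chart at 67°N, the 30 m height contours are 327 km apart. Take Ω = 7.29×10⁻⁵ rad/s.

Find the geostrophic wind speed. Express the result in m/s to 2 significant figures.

Coriolis parameter at 67°N:
f = 2Ω sin φ = 2 × 7.29×10⁻⁵ × sin 67° = 1.34×10⁻⁴ s⁻¹
Height gradient: |∂Z/∂n| = 30 m / 327000 m = 9.17×10⁻⁵
On a pressure surface, geostrophic balance gives V_g = (g/f)|∂Z/∂n|:
V_g = 9.81 × 9.17×10⁻⁵ / 1.34×10⁻⁴ = 6.71 m/s

6.7 m/s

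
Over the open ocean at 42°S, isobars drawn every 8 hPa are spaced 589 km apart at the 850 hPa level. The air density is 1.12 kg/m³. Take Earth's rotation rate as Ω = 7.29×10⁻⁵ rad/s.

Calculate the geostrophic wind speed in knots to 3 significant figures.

Coriolis parameter at 42°S:
f = 2Ω sin φ = 2 × 7.29×10⁻⁵ × sin 42° = 9.76×10⁻⁵ s⁻¹
Pressure gradient: |∂P/∂n| = 800 Pa / 589000 m = 1.36×10⁻³ Pa/m
Geostrophic balance (pressure-gradient force = Coriolis force):
V_g = (1/(fρ)) |∂P/∂n| = 1.36×10⁻³ / (9.76×10⁻⁵ × 1.12) = 12.4 m/s
Converting: 12.4 m/s × 1.944 = 24.2 knots

24.2 knots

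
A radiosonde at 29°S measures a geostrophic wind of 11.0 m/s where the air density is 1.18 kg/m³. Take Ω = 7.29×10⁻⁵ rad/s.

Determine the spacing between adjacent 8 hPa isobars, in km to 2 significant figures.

870 km

Coriolis parameter at 29°S:
f = 2Ω sin φ = 2 × 7.29×10⁻⁵ × sin 29° = 7.07×10⁻⁵ s⁻¹
Geostrophic balance rearranged: |∂P/∂n| = f ρ V_g
|∂P/∂n| = 7.07×10⁻⁵ × 1.18 × 11.0 = 9.17×10⁻⁴ Pa/m
Isobar spacing: Δn = ΔP/|∂P/∂n| = 800 Pa / 9.17×10⁻⁴ Pa/m = 871940 m ≈ 870 km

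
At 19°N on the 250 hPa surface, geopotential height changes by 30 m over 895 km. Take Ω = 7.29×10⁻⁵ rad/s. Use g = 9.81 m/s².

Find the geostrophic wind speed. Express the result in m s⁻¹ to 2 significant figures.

Coriolis parameter at 19°N:
f = 2Ω sin φ = 2 × 7.29×10⁻⁵ × sin 19° = 4.75×10⁻⁵ s⁻¹
Height gradient: |∂Z/∂n| = 30 m / 895000 m = 3.35×10⁻⁵
On a pressure surface, geostrophic balance gives V_g = (g/f)|∂Z/∂n|:
V_g = 9.81 × 3.35×10⁻⁵ / 4.75×10⁻⁵ = 6.93 m/s

6.9 m s⁻¹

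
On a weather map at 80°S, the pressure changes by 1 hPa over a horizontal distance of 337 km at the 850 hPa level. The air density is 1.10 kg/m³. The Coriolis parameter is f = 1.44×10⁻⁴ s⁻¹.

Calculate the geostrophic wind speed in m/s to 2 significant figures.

1.9 m/s

Pressure gradient: |∂P/∂n| = 100 Pa / 337000 m = 2.97×10⁻⁴ Pa/m
Geostrophic balance (pressure-gradient force = Coriolis force):
V_g = (1/(fρ)) |∂P/∂n| = 2.97×10⁻⁴ / (1.44×10⁻⁴ × 1.10) = 1.87 m/s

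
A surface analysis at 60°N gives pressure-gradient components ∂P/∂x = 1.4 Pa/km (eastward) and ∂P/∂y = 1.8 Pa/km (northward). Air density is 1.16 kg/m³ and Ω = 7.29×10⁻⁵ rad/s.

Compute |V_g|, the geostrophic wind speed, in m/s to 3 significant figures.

15.6 m/s

Coriolis parameter at 60°N:
f = 2Ω sin φ = 2 × 7.29×10⁻⁵ × sin 60° = 1.26×10⁻⁴ s⁻¹
Component geostrophic relations (x east, y north):
u_g = −(1/(fρ)) ∂P/∂y,  v_g = (1/(fρ)) ∂P/∂x
u_g = −(1.8×10⁻³)/(1.26×10⁻⁴ × 1.16) = −12.3 m/s;  v_g = (1.4×10⁻³)/(1.26×10⁻⁴ × 1.16) = 9.56 m/s
|V_g| = √(u_g² + v_g²) = 15.6 m/s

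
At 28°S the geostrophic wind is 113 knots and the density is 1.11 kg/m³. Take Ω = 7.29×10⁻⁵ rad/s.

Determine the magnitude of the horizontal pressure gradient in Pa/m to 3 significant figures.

4.42×10⁻³ Pa/m

Coriolis parameter at 28°S:
f = 2Ω sin φ = 2 × 7.29×10⁻⁵ × sin 28° = 6.84×10⁻⁵ s⁻¹
Wind speed in SI: 113 knots = 58.1 m/s
Geostrophic balance rearranged: |∂P/∂n| = f ρ V_g
|∂P/∂n| = 6.84×10⁻⁵ × 1.11 × 58.1 = 4.42×10⁻³ Pa/m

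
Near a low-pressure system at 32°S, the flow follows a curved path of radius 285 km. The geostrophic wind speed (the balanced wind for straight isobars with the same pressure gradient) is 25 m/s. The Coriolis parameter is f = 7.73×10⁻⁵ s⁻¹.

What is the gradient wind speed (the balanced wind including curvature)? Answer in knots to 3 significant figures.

Around a low, centrifugal force acts outward with Coriolis, so pressure-gradient force balances both:
(1/ρ)|∂P/∂n| = fV + V²/R  →  V² + fR·V − fR·V_g = 0
With fR = 7.73×10⁻⁵ × 285×10³ m = 22.0 m/s:
V = [−fR + √((fR)² + 4 fR V_g)]/2 = [−22.0 + √(22.0² + 4×22.0×25)]/2 = 14.9 m/s
Subgeostrophic (V < V_g = 25 m/s), as expected around a low.
Converting: 14.9 m/s × 1.944 = 29.0 knots

29.0 knots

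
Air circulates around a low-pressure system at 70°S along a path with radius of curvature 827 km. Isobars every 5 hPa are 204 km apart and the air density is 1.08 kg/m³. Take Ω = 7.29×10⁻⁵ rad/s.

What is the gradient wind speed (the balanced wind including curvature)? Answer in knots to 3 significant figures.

28.5 knots

Coriolis parameter at 70°S:
f = 2Ω sin φ = 2 × 7.29×10⁻⁵ × sin 70° = 1.37×10⁻⁴ s⁻¹
Pressure gradient: |∂P/∂n| = 500 Pa / 204000 m = 2.45×10⁻³ Pa/m
Geostrophic speed: V_g = |∂P/∂n|/(fρ) = 2.45×10⁻³/(1.37×10⁻⁴ × 1.08) = 16.6 m/s
Around a low, centrifugal force acts outward with Coriolis, so pressure-gradient force balances both:
(1/ρ)|∂P/∂n| = fV + V²/R  →  V² + fR·V − fR·V_g = 0
With fR = 1.37×10⁻⁴ × 827×10³ m = 113 m/s:
V = [−fR + √((fR)² + 4 fR V_g)]/2 = [−113 + √(113² + 4×113×16.6)]/2 = 14.7 m/s
Subgeostrophic (V < V_g = 16.6 m/s), as expected around a low.
Converting: 14.7 m/s × 1.944 = 28.5 knots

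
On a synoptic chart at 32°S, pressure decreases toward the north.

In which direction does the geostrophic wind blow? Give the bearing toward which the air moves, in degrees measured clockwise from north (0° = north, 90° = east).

270°

The pressure-gradient force points toward the north (bearing 000°).
Geostrophic balance: in the Southern Hemisphere the Coriolis force deflects motion to the left, so the geostrophic wind blows 90° to the left of the pressure-gradient force (low pressure on the right).
Rotating 000° by 90° counterclockwise gives 270° — the wind blows toward the west.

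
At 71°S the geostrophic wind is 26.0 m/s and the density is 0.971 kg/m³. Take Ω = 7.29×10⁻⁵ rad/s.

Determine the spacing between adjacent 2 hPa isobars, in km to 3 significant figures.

Coriolis parameter at 71°S:
f = 2Ω sin φ = 2 × 7.29×10⁻⁵ × sin 71° = 1.38×10⁻⁴ s⁻¹
Geostrophic balance rearranged: |∂P/∂n| = f ρ V_g
|∂P/∂n| = 1.38×10⁻⁴ × 0.971 × 26.0 = 3.48×10⁻³ Pa/m
Isobar spacing: Δn = ΔP/|∂P/∂n| = 200 Pa / 3.48×10⁻³ Pa/m = 57466 m ≈ 57.5 km

57.5 km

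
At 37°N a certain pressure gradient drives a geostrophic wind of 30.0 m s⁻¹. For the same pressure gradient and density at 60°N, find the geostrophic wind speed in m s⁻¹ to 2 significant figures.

21 m s⁻¹

With the same pressure gradient and density, V_g ∝ 1/f ∝ 1/sin φ.
V₂ = V₁ · sin φ₁ / sin φ₂ = 30.0 × sin 37° / sin 60°
V₂ = 30.0 × 0.6018/0.8660 = 21 m s⁻¹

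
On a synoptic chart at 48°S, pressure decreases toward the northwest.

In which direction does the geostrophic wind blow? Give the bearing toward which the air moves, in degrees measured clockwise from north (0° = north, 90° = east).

225°

The pressure-gradient force points toward the northwest (bearing 315°).
Geostrophic balance: in the Southern Hemisphere the Coriolis force deflects motion to the left, so the geostrophic wind blows 90° to the left of the pressure-gradient force (low pressure on the right).
Rotating 315° by 90° counterclockwise gives 225° — the wind blows toward the southwest.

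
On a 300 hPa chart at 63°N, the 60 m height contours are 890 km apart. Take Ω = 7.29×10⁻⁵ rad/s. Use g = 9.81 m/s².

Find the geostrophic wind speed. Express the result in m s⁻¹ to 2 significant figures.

5.1 m s⁻¹

Coriolis parameter at 63°N:
f = 2Ω sin φ = 2 × 7.29×10⁻⁵ × sin 63° = 1.30×10⁻⁴ s⁻¹
Height gradient: |∂Z/∂n| = 60 m / 890000 m = 6.74×10⁻⁵
On a pressure surface, geostrophic balance gives V_g = (g/f)|∂Z/∂n|:
V_g = 9.81 × 6.74×10⁻⁵ / 1.30×10⁻⁴ = 5.09 m/s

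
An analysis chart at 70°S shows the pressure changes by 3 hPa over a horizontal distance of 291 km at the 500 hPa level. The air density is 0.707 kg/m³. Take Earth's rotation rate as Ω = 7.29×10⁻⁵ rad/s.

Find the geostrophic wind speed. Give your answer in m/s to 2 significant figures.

Coriolis parameter at 70°S:
f = 2Ω sin φ = 2 × 7.29×10⁻⁵ × sin 70° = 1.37×10⁻⁴ s⁻¹
Pressure gradient: |∂P/∂n| = 300 Pa / 291000 m = 1.03×10⁻³ Pa/m
Geostrophic balance (pressure-gradient force = Coriolis force):
V_g = (1/(fρ)) |∂P/∂n| = 1.03×10⁻³ / (1.37×10⁻⁴ × 0.707) = 10.6 m/s

11 m/s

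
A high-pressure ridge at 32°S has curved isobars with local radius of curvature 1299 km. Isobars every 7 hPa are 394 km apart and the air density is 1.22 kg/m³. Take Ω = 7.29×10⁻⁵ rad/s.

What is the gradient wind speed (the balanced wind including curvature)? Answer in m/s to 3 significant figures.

Coriolis parameter at 32°S:
f = 2Ω sin φ = 2 × 7.29×10⁻⁵ × sin 32° = 7.73×10⁻⁵ s⁻¹
Pressure gradient: |∂P/∂n| = 700 Pa / 394000 m = 1.78×10⁻³ Pa/m
Geostrophic speed: V_g = |∂P/∂n|/(fρ) = 1.78×10⁻³/(7.73×10⁻⁵ × 1.22) = 18.8 m/s
Around a high, pressure-gradient force acts outward with centrifugal, so Coriolis balances both:
fV = (1/ρ)|∂P/∂n| + V²/R  →  V² − fR·V + fR·V_g = 0
With fR = 7.73×10⁻⁵ × 1299×10³ m = 100 m/s:
V = [fR − √((fR)² − 4 fR V_g)]/2 = [100 − √(100² − 4×100×18.8)]/2 = 25.2 m/s
Supergeostrophic (V > V_g = 18.8 m/s), as expected around a high.

25.2 m/s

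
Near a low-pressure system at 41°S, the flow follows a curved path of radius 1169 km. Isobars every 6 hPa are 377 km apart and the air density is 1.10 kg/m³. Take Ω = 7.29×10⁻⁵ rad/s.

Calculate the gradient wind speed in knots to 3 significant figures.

26.2 knots

Coriolis parameter at 41°S:
f = 2Ω sin φ = 2 × 7.29×10⁻⁵ × sin 41° = 9.57×10⁻⁵ s⁻¹
Pressure gradient: |∂P/∂n| = 600 Pa / 377000 m = 1.59×10⁻³ Pa/m
Geostrophic speed: V_g = |∂P/∂n|/(fρ) = 1.59×10⁻³/(9.57×10⁻⁵ × 1.10) = 15.1 m/s
Around a low, centrifugal force acts outward with Coriolis, so pressure-gradient force balances both:
(1/ρ)|∂P/∂n| = fV + V²/R  →  V² + fR·V − fR·V_g = 0
With fR = 9.57×10⁻⁵ × 1169×10³ m = 112 m/s:
V = [−fR + √((fR)² + 4 fR V_g)]/2 = [−112 + √(112² + 4×112×15.1)]/2 = 13.5 m/s
Subgeostrophic (V < V_g = 15.1 m/s), as expected around a low.
Converting: 13.5 m/s × 1.944 = 26.2 knots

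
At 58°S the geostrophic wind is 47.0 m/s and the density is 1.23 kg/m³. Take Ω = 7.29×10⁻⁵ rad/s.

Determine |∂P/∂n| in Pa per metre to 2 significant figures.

7.1×10⁻³ Pa/m

Coriolis parameter at 58°S:
f = 2Ω sin φ = 2 × 7.29×10⁻⁵ × sin 58° = 1.24×10⁻⁴ s⁻¹
Geostrophic balance rearranged: |∂P/∂n| = f ρ V_g
|∂P/∂n| = 1.24×10⁻⁴ × 1.23 × 47.0 = 7.15×10⁻³ Pa/m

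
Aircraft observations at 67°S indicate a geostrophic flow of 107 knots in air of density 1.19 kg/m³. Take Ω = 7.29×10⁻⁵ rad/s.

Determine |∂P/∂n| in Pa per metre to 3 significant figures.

Coriolis parameter at 67°S:
f = 2Ω sin φ = 2 × 7.29×10⁻⁵ × sin 67° = 1.34×10⁻⁴ s⁻¹
Wind speed in SI: 107 knots = 55.0 m/s
Geostrophic balance rearranged: |∂P/∂n| = f ρ V_g
|∂P/∂n| = 1.34×10⁻⁴ × 1.19 × 55.0 = 8.79×10⁻³ Pa/m

8.79×10⁻³ Pa/m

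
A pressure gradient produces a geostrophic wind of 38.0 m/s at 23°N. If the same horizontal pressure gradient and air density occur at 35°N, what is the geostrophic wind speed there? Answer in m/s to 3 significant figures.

25.9 m/s

With the same pressure gradient and density, V_g ∝ 1/f ∝ 1/sin φ.
V₂ = V₁ · sin φ₁ / sin φ₂ = 38.0 × sin 23° / sin 35°
V₂ = 38.0 × 0.3907/0.5736 = 25.9 m/s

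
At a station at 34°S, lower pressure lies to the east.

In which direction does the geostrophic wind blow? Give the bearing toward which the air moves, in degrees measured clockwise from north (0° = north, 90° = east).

The pressure-gradient force points toward the east (bearing 090°).
Geostrophic balance: in the Southern Hemisphere the Coriolis force deflects motion to the left, so the geostrophic wind blows 90° to the left of the pressure-gradient force (low pressure on the right).
Rotating 090° by 90° counterclockwise gives 000° — the wind blows toward the north.

000°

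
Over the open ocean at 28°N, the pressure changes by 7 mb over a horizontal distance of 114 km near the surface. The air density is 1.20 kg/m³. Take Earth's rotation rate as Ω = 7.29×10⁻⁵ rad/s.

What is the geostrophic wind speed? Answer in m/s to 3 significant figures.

74.8 m/s

Coriolis parameter at 28°N:
f = 2Ω sin φ = 2 × 7.29×10⁻⁵ × sin 28° = 6.84×10⁻⁵ s⁻¹
Pressure gradient: |∂P/∂n| = 700 Pa / 114000 m = 6.14×10⁻³ Pa/m
Geostrophic balance (pressure-gradient force = Coriolis force):
V_g = (1/(fρ)) |∂P/∂n| = 6.14×10⁻³ / (6.84×10⁻⁵ × 1.20) = 74.8 m/s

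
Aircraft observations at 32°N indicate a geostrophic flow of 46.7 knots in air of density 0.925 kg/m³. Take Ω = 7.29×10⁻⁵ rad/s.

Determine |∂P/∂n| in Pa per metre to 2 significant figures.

Coriolis parameter at 32°N:
f = 2Ω sin φ = 2 × 7.29×10⁻⁵ × sin 32° = 7.73×10⁻⁵ s⁻¹
Wind speed in SI: 46.7 knots = 24.0 m/s
Geostrophic balance rearranged: |∂P/∂n| = f ρ V_g
|∂P/∂n| = 7.73×10⁻⁵ × 0.925 × 24.0 = 1.72×10⁻³ Pa/m

1.7×10⁻³ Pa/m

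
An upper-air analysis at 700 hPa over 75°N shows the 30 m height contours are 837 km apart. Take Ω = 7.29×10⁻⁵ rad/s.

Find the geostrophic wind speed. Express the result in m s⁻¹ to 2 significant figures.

Coriolis parameter at 75°N:
f = 2Ω sin φ = 2 × 7.29×10⁻⁵ × sin 75° = 1.41×10⁻⁴ s⁻¹
Height gradient: |∂Z/∂n| = 30 m / 837000 m = 3.58×10⁻⁵
On a pressure surface, geostrophic balance gives V_g = (g/f)|∂Z/∂n|:
V_g = 9.81 × 3.58×10⁻⁵ / 1.41×10⁻⁴ = 2.50 m/s

2.5 m s⁻¹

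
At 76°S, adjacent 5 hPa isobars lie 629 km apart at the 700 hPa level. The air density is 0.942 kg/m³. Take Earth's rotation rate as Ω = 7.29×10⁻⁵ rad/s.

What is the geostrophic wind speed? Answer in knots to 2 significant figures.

Coriolis parameter at 76°S:
f = 2Ω sin φ = 2 × 7.29×10⁻⁵ × sin 76° = 1.41×10⁻⁴ s⁻¹
Pressure gradient: |∂P/∂n| = 500 Pa / 629000 m = 7.95×10⁻⁴ Pa/m
Geostrophic balance (pressure-gradient force = Coriolis force):
V_g = (1/(fρ)) |∂P/∂n| = 7.95×10⁻⁴ / (1.41×10⁻⁴ × 0.942) = 5.96 m/s
Converting: 5.96 m/s × 1.944 = 12 knots

12 knots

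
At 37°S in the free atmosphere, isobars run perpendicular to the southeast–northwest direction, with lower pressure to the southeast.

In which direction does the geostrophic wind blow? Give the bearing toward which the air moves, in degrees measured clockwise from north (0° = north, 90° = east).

045°

The pressure-gradient force points toward the southeast (bearing 135°).
Geostrophic balance: in the Southern Hemisphere the Coriolis force deflects motion to the left, so the geostrophic wind blows 90° to the left of the pressure-gradient force (low pressure on the right).
Rotating 135° by 90° counterclockwise gives 045° — the wind blows toward the northeast.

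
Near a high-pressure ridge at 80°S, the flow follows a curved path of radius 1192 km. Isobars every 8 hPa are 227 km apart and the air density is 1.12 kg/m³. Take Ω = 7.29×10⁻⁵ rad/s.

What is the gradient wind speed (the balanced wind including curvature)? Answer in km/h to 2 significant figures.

Coriolis parameter at 80°S:
f = 2Ω sin φ = 2 × 7.29×10⁻⁵ × sin 80° = 1.44×10⁻⁴ s⁻¹
Pressure gradient: |∂P/∂n| = 800 Pa / 227000 m = 3.52×10⁻³ Pa/m
Geostrophic speed: V_g = |∂P/∂n|/(fρ) = 3.52×10⁻³/(1.44×10⁻⁴ × 1.12) = 21.9 m/s
Around a high, pressure-gradient force acts outward with centrifugal, so Coriolis balances both:
fV = (1/ρ)|∂P/∂n| + V²/R  →  V² − fR·V + fR·V_g = 0
With fR = 1.44×10⁻⁴ × 1192×10³ m = 171 m/s:
V = [fR − √((fR)² − 4 fR V_g)]/2 = [171 − √(171² − 4×171×21.9)]/2 = 25.8 m/s
Supergeostrophic (V > V_g = 21.9 m/s), as expected around a high.
Converting: 25.8 m/s × 3.6 = 93 km/h

93 km/h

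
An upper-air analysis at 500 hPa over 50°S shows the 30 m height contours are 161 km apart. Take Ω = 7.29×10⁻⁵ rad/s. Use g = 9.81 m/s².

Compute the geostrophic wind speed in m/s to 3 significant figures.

16.4 m/s

Coriolis parameter at 50°S:
f = 2Ω sin φ = 2 × 7.29×10⁻⁵ × sin 50° = 1.12×10⁻⁴ s⁻¹
Height gradient: |∂Z/∂n| = 30 m / 161000 m = 1.86×10⁻⁴
On a pressure surface, geostrophic balance gives V_g = (g/f)|∂Z/∂n|:
V_g = 9.81 × 1.86×10⁻⁴ / 1.12×10⁻⁴ = 16.4 m/s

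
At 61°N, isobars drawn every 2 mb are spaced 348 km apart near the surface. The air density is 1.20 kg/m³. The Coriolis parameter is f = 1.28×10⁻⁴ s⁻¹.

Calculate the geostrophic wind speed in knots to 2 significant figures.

Pressure gradient: |∂P/∂n| = 200 Pa / 348000 m = 5.75×10⁻⁴ Pa/m
Geostrophic balance (pressure-gradient force = Coriolis force):
V_g = (1/(fρ)) |∂P/∂n| = 5.75×10⁻⁴ / (1.28×10⁻⁴ × 1.20) = 3.74 m/s
Converting: 3.74 m/s × 1.944 = 7.3 knots

7.3 knots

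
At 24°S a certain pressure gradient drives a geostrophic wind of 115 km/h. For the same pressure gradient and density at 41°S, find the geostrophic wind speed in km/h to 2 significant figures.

71 km/h

With the same pressure gradient and density, V_g ∝ 1/f ∝ 1/sin φ.
V₂ = V₁ · sin φ₁ / sin φ₂ = 115 × sin 24° / sin 41°
V₂ = 115 × 0.4067/0.6561 = 71 km/h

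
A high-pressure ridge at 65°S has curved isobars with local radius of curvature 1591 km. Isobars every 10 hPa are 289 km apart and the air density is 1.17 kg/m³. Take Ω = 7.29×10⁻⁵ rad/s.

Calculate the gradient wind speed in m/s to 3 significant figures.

25.5 m/s

Coriolis parameter at 65°S:
f = 2Ω sin φ = 2 × 7.29×10⁻⁵ × sin 65° = 1.32×10⁻⁴ s⁻¹
Pressure gradient: |∂P/∂n| = 1000 Pa / 289000 m = 3.46×10⁻³ Pa/m
Geostrophic speed: V_g = |∂P/∂n|/(fρ) = 3.46×10⁻³/(1.32×10⁻⁴ × 1.17) = 22.4 m/s
Around a high, pressure-gradient force acts outward with centrifugal, so Coriolis balances both:
fV = (1/ρ)|∂P/∂n| + V²/R  →  V² − fR·V + fR·V_g = 0
With fR = 1.32×10⁻⁴ × 1591×10³ m = 210 m/s:
V = [fR − √((fR)² − 4 fR V_g)]/2 = [210 − √(210² − 4×210×22.4)]/2 = 25.5 m/s
Supergeostrophic (V > V_g = 22.4 m/s), as expected around a high.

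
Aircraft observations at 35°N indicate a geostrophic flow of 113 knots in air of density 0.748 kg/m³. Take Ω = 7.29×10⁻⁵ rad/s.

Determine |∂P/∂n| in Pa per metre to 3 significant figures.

3.64×10⁻³ Pa/m

Coriolis parameter at 35°N:
f = 2Ω sin φ = 2 × 7.29×10⁻⁵ × sin 35° = 8.36×10⁻⁵ s⁻¹
Wind speed in SI: 113 knots = 58.1 m/s
Geostrophic balance rearranged: |∂P/∂n| = f ρ V_g
|∂P/∂n| = 8.36×10⁻⁵ × 0.748 × 58.1 = 3.64×10⁻³ Pa/m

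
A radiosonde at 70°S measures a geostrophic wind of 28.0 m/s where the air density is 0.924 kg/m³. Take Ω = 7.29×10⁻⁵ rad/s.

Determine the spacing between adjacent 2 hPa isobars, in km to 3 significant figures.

Coriolis parameter at 70°S:
f = 2Ω sin φ = 2 × 7.29×10⁻⁵ × sin 70° = 1.37×10⁻⁴ s⁻¹
Geostrophic balance rearranged: |∂P/∂n| = f ρ V_g
|∂P/∂n| = 1.37×10⁻⁴ × 0.924 × 28.0 = 3.54×10⁻³ Pa/m
Isobar spacing: Δn = ΔP/|∂P/∂n| = 200 Pa / 3.54×10⁻³ Pa/m = 56423 m ≈ 56.4 km

56.4 km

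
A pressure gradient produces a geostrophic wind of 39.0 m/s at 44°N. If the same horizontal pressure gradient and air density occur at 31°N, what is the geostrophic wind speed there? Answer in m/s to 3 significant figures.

52.6 m/s

With the same pressure gradient and density, V_g ∝ 1/f ∝ 1/sin φ.
V₂ = V₁ · sin φ₁ / sin φ₂ = 39.0 × sin 44° / sin 31°
V₂ = 39.0 × 0.6947/0.5150 = 52.6 m/s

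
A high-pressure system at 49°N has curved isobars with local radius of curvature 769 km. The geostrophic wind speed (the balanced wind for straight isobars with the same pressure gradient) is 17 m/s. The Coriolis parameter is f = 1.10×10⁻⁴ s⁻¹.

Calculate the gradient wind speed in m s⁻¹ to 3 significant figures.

23.6 m s⁻¹

Around a high, pressure-gradient force acts outward with centrifugal, so Coriolis balances both:
fV = (1/ρ)|∂P/∂n| + V²/R  →  V² − fR·V + fR·V_g = 0
With fR = 1.10×10⁻⁴ × 769×10³ m = 84.6 m/s:
V = [fR − √((fR)² − 4 fR V_g)]/2 = [84.6 − √(84.6² − 4×84.6×17)]/2 = 23.6 m/s
Supergeostrophic (V > V_g = 17 m/s), as expected around a high.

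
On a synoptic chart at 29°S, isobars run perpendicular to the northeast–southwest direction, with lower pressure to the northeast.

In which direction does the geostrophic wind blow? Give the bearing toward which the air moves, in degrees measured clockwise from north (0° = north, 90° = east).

315°

The pressure-gradient force points toward the northeast (bearing 045°).
Geostrophic balance: in the Southern Hemisphere the Coriolis force deflects motion to the left, so the geostrophic wind blows 90° to the left of the pressure-gradient force (low pressure on the right).
Rotating 045° by 90° counterclockwise gives 315° — the wind blows toward the northwest.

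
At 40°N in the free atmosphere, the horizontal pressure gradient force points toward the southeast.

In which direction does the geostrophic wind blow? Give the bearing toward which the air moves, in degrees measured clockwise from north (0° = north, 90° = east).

225°

The pressure-gradient force points toward the southeast (bearing 135°).
Geostrophic balance: in the Northern Hemisphere the Coriolis force deflects motion to the right, so the geostrophic wind blows 90° to the right of the pressure-gradient force (low pressure on the left).
Rotating 135° by 90° clockwise gives 225° — the wind blows toward the southwest.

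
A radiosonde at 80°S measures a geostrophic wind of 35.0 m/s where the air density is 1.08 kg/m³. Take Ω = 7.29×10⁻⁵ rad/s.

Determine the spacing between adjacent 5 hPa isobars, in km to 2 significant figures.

92 km

Coriolis parameter at 80°S:
f = 2Ω sin φ = 2 × 7.29×10⁻⁵ × sin 80° = 1.44×10⁻⁴ s⁻¹
Geostrophic balance rearranged: |∂P/∂n| = f ρ V_g
|∂P/∂n| = 1.44×10⁻⁴ × 1.08 × 35.0 = 5.43×10⁻³ Pa/m
Isobar spacing: Δn = ΔP/|∂P/∂n| = 500 Pa / 5.43×10⁻³ Pa/m = 92123 m ≈ 92 km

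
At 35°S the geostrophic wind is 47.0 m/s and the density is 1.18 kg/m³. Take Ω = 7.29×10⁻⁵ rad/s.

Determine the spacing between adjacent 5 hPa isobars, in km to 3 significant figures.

108 km

Coriolis parameter at 35°S:
f = 2Ω sin φ = 2 × 7.29×10⁻⁵ × sin 35° = 8.36×10⁻⁵ s⁻¹
Geostrophic balance rearranged: |∂P/∂n| = f ρ V_g
|∂P/∂n| = 8.36×10⁻⁵ × 1.18 × 47.0 = 4.64×10⁻³ Pa/m
Isobar spacing: Δn = ΔP/|∂P/∂n| = 500 Pa / 4.64×10⁻³ Pa/m = 107806 m ≈ 108 km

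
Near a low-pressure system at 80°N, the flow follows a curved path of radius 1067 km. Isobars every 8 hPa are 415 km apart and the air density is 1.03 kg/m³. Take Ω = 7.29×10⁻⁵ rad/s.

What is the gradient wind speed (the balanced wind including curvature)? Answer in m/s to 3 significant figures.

Coriolis parameter at 80°N:
f = 2Ω sin φ = 2 × 7.29×10⁻⁵ × sin 80° = 1.44×10⁻⁴ s⁻¹
Pressure gradient: |∂P/∂n| = 800 Pa / 415000 m = 1.93×10⁻³ Pa/m
Geostrophic speed: V_g = |∂P/∂n|/(fρ) = 1.93×10⁻³/(1.44×10⁻⁴ × 1.03) = 13.0 m/s
Around a low, centrifugal force acts outward with Coriolis, so pressure-gradient force balances both:
(1/ρ)|∂P/∂n| = fV + V²/R  →  V² + fR·V − fR·V_g = 0
With fR = 1.44×10⁻⁴ × 1067×10³ m = 153 m/s:
V = [−fR + √((fR)² + 4 fR V_g)]/2 = [−153 + √(153² + 4×153×13)]/2 = 12.1 m/s
Subgeostrophic (V < V_g = 13 m/s), as expected around a low.

12.1 m/s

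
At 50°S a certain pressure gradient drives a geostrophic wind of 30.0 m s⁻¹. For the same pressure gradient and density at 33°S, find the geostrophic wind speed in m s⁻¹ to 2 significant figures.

With the same pressure gradient and density, V_g ∝ 1/f ∝ 1/sin φ.
V₂ = V₁ · sin φ₁ / sin φ₂ = 30.0 × sin 50° / sin 33°
V₂ = 30.0 × 0.7660/0.5446 = 42 m s⁻¹

42 m s⁻¹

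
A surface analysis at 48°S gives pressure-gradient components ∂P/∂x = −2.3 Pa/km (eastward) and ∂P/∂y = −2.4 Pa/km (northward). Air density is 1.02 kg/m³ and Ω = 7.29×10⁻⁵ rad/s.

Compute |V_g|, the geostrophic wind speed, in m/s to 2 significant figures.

30 m/s

Coriolis parameter at 48°S:
f = 2Ω sin φ = 2 × 7.29×10⁻⁵ × sin 48° = 1.08×10⁻⁴ s⁻¹
In the Southern Hemisphere f is negative: f = −1.08×10⁻⁴ s⁻¹.
Component geostrophic relations (x east, y north):
u_g = −(1/(fρ)) ∂P/∂y,  v_g = (1/(fρ)) ∂P/∂x
u_g = −(−2.4×10⁻³)/(−1.08×10⁻⁴ × 1.02) = −21.7 m/s;  v_g = (−2.3×10⁻³)/(−1.08×10⁻⁴ × 1.02) = 20.8 m/s
|V_g| = √(u_g² + v_g²) = 30.1 m/s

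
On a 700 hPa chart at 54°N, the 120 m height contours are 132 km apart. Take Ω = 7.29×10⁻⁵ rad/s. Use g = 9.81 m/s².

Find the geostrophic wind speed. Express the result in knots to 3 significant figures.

Coriolis parameter at 54°N:
f = 2Ω sin φ = 2 × 7.29×10⁻⁵ × sin 54° = 1.18×10⁻⁴ s⁻¹
Height gradient: |∂Z/∂n| = 120 m / 132000 m = 9.09×10⁻⁴
On a pressure surface, geostrophic balance gives V_g = (g/f)|∂Z/∂n|:
V_g = 9.81 × 9.09×10⁻⁴ / 1.18×10⁻⁴ = 75.6 m/s
Converting: 75.6 m/s × 1.944 = 147 knots

147 knots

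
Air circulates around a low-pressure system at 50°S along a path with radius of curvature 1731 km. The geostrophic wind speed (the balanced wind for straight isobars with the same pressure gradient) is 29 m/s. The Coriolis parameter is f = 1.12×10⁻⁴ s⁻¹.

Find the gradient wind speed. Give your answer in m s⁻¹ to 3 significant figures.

Around a low, centrifugal force acts outward with Coriolis, so pressure-gradient force balances both:
(1/ρ)|∂P/∂n| = fV + V²/R  →  V² + fR·V − fR·V_g = 0
With fR = 1.12×10⁻⁴ × 1731×10³ m = 194 m/s:
V = [−fR + √((fR)² + 4 fR V_g)]/2 = [−194 + √(194² + 4×194×29)]/2 = 25.6 m/s
Subgeostrophic (V < V_g = 29 m/s), as expected around a low.

25.6 m s⁻¹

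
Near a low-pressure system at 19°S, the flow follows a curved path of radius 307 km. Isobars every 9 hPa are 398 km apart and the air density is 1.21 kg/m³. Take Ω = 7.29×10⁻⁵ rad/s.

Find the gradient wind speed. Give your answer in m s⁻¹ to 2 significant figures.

Coriolis parameter at 19°S:
f = 2Ω sin φ = 2 × 7.29×10⁻⁵ × sin 19° = 4.75×10⁻⁵ s⁻¹
Pressure gradient: |∂P/∂n| = 900 Pa / 398000 m = 2.26×10⁻³ Pa/m
Geostrophic speed: V_g = |∂P/∂n|/(fρ) = 2.26×10⁻³/(4.75×10⁻⁵ × 1.21) = 39.4 m/s
Around a low, centrifugal force acts outward with Coriolis, so pressure-gradient force balances both:
(1/ρ)|∂P/∂n| = fV + V²/R  →  V² + fR·V − fR·V_g = 0
With fR = 4.75×10⁻⁵ × 307×10³ m = 14.6 m/s:
V = [−fR + √((fR)² + 4 fR V_g)]/2 = [−14.6 + √(14.6² + 4×14.6×39.4)]/2 = 17.8 m/s
Subgeostrophic (V < V_g = 39.4 m/s), as expected around a low.

18 m s⁻¹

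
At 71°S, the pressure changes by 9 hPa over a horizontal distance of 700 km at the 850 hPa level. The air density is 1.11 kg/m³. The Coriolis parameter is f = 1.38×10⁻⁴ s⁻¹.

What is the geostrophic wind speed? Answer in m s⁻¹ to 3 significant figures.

Pressure gradient: |∂P/∂n| = 900 Pa / 700000 m = 1.29×10⁻³ Pa/m
Geostrophic balance (pressure-gradient force = Coriolis force):
V_g = (1/(fρ)) |∂P/∂n| = 1.29×10⁻³ / (1.38×10⁻⁴ × 1.11) = 8.39 m/s

8.39 m s⁻¹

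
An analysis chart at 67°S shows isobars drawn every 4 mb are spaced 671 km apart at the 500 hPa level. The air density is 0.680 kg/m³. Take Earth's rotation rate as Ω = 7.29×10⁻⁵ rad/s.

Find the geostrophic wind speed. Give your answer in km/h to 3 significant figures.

Coriolis parameter at 67°S:
f = 2Ω sin φ = 2 × 7.29×10⁻⁵ × sin 67° = 1.34×10⁻⁴ s⁻¹
Pressure gradient: |∂P/∂n| = 400 Pa / 671000 m = 5.96×10⁻⁴ Pa/m
Geostrophic balance (pressure-gradient force = Coriolis force):
V_g = (1/(fρ)) |∂P/∂n| = 5.96×10⁻⁴ / (1.34×10⁻⁴ × 0.680) = 6.53 m/s
Converting: 6.53 m/s × 3.6 = 23.5 km/h

23.5 km/h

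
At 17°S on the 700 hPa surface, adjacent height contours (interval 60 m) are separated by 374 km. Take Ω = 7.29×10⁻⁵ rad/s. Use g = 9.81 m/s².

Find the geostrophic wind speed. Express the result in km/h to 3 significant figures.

Coriolis parameter at 17°S:
f = 2Ω sin φ = 2 × 7.29×10⁻⁵ × sin 17° = 4.26×10⁻⁵ s⁻¹
Height gradient: |∂Z/∂n| = 60 m / 374000 m = 1.60×10⁻⁴
On a pressure surface, geostrophic balance gives V_g = (g/f)|∂Z/∂n|:
V_g = 9.81 × 1.60×10⁻⁴ / 4.26×10⁻⁵ = 36.9 m/s
Converting: 36.9 m/s × 3.6 = 133 km/h

133 km/h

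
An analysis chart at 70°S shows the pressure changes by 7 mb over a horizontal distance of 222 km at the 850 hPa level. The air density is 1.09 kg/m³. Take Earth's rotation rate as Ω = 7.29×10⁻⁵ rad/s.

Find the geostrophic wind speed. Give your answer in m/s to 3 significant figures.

21.1 m/s

Coriolis parameter at 70°S:
f = 2Ω sin φ = 2 × 7.29×10⁻⁵ × sin 70° = 1.37×10⁻⁴ s⁻¹
Pressure gradient: |∂P/∂n| = 700 Pa / 222000 m = 3.15×10⁻³ Pa/m
Geostrophic balance (pressure-gradient force = Coriolis force):
V_g = (1/(fρ)) |∂P/∂n| = 3.15×10⁻³ / (1.37×10⁻⁴ × 1.09) = 21.1 m/s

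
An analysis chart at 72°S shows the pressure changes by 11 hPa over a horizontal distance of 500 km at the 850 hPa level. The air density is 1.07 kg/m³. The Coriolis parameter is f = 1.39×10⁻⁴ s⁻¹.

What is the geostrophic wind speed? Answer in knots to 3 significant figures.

Pressure gradient: |∂P/∂n| = 1100 Pa / 500000 m = 2.20×10⁻³ Pa/m
Geostrophic balance (pressure-gradient force = Coriolis force):
V_g = (1/(fρ)) |∂P/∂n| = 2.20×10⁻³ / (1.39×10⁻⁴ × 1.07) = 14.8 m/s
Converting: 14.8 m/s × 1.944 = 28.8 knots

28.8 knots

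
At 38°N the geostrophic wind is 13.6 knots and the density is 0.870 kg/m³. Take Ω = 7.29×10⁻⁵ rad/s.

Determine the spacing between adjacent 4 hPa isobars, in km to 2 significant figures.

Coriolis parameter at 38°N:
f = 2Ω sin φ = 2 × 7.29×10⁻⁵ × sin 38° = 8.98×10⁻⁵ s⁻¹
Wind speed in SI: 13.6 knots = 7.00 m/s
Geostrophic balance rearranged: |∂P/∂n| = f ρ V_g
|∂P/∂n| = 8.98×10⁻⁵ × 0.870 × 7.00 = 5.46×10⁻⁴ Pa/m
Isobar spacing: Δn = ΔP/|∂P/∂n| = 400 Pa / 5.46×10⁻⁴ Pa/m = 732090 m ≈ 730 km

730 km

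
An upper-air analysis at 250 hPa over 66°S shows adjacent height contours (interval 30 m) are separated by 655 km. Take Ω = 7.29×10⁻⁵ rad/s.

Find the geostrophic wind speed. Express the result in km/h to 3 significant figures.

Coriolis parameter at 66°S:
f = 2Ω sin φ = 2 × 7.29×10⁻⁵ × sin 66° = 1.33×10⁻⁴ s⁻¹
Height gradient: |∂Z/∂n| = 30 m / 655000 m = 4.58×10⁻⁵
On a pressure surface, geostrophic balance gives V_g = (g/f)|∂Z/∂n|:
V_g = 9.81 × 4.58×10⁻⁵ / 1.33×10⁻⁴ = 3.37 m/s
Converting: 3.37 m/s × 3.6 = 12.1 km/h

12.1 km/h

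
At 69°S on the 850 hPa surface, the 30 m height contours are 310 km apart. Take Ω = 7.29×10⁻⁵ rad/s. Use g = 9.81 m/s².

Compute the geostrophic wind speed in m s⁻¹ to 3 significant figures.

Coriolis parameter at 69°S:
f = 2Ω sin φ = 2 × 7.29×10⁻⁵ × sin 69° = 1.36×10⁻⁴ s⁻¹
Height gradient: |∂Z/∂n| = 30 m / 310000 m = 9.68×10⁻⁵
On a pressure surface, geostrophic balance gives V_g = (g/f)|∂Z/∂n|:
V_g = 9.81 × 9.68×10⁻⁵ / 1.36×10⁻⁴ = 6.97 m/s

6.97 m s⁻¹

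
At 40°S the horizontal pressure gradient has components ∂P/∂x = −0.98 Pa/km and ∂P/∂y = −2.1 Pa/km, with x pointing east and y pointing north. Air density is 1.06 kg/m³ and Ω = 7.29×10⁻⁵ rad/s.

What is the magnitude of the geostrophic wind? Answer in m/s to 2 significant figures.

23 m/s

Coriolis parameter at 40°S:
f = 2Ω sin φ = 2 × 7.29×10⁻⁵ × sin 40° = 9.37×10⁻⁵ s⁻¹
In the Southern Hemisphere f is negative: f = −9.37×10⁻⁵ s⁻¹.
Component geostrophic relations (x east, y north):
u_g = −(1/(fρ)) ∂P/∂y,  v_g = (1/(fρ)) ∂P/∂x
u_g = −(−2.1×10⁻³)/(−9.37×10⁻⁵ × 1.06) = −21.1 m/s;  v_g = (−0.98×10⁻³)/(−9.37×10⁻⁵ × 1.06) = 9.86 m/s
|V_g| = √(u_g² + v_g²) = 23.3 m/s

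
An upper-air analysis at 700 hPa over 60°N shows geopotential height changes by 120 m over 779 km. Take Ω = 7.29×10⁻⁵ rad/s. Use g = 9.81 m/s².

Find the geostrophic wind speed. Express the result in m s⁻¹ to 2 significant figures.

12 m s⁻¹

Coriolis parameter at 60°N:
f = 2Ω sin φ = 2 × 7.29×10⁻⁵ × sin 60° = 1.26×10⁻⁴ s⁻¹
Height gradient: |∂Z/∂n| = 120 m / 779000 m = 1.54×10⁻⁴
On a pressure surface, geostrophic balance gives V_g = (g/f)|∂Z/∂n|:
V_g = 9.81 × 1.54×10⁻⁴ / 1.26×10⁻⁴ = 12.0 m/s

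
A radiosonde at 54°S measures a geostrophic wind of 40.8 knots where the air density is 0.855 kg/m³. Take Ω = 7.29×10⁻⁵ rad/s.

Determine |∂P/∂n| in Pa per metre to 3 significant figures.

2.12×10⁻³ Pa/m

Coriolis parameter at 54°S:
f = 2Ω sin φ = 2 × 7.29×10⁻⁵ × sin 54° = 1.18×10⁻⁴ s⁻¹
Wind speed in SI: 40.8 knots = 21.0 m/s
Geostrophic balance rearranged: |∂P/∂n| = f ρ V_g
|∂P/∂n| = 1.18×10⁻⁴ × 0.855 × 21.0 = 2.12×10⁻³ Pa/m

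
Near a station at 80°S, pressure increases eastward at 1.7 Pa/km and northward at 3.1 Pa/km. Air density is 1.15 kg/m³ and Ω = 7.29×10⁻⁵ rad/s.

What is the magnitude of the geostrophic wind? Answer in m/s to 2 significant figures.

21 m/s

Coriolis parameter at 80°S:
f = 2Ω sin φ = 2 × 7.29×10⁻⁵ × sin 80° = 1.44×10⁻⁴ s⁻¹
In the Southern Hemisphere f is negative: f = −1.44×10⁻⁴ s⁻¹.
Component geostrophic relations (x east, y north):
u_g = −(1/(fρ)) ∂P/∂y,  v_g = (1/(fρ)) ∂P/∂x
u_g = −(3.1×10⁻³)/(−1.44×10⁻⁴ × 1.15) = 18.8 m/s;  v_g = (1.7×10⁻³)/(−1.44×10⁻⁴ × 1.15) = −10.3 m/s
|V_g| = √(u_g² + v_g²) = 21.4 m/s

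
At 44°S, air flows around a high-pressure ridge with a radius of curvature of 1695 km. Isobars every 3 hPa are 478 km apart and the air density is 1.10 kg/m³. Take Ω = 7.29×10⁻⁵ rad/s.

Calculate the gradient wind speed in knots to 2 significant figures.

11 knots

Coriolis parameter at 44°S:
f = 2Ω sin φ = 2 × 7.29×10⁻⁵ × sin 44° = 1.01×10⁻⁴ s⁻¹
Pressure gradient: |∂P/∂n| = 300 Pa / 478000 m = 6.28×10⁻⁴ Pa/m
Geostrophic speed: V_g = |∂P/∂n|/(fρ) = 6.28×10⁻⁴/(1.01×10⁻⁴ × 1.10) = 5.63 m/s
Around a high, pressure-gradient force acts outward with centrifugal, so Coriolis balances both:
fV = (1/ρ)|∂P/∂n| + V²/R  →  V² − fR·V + fR·V_g = 0
With fR = 1.01×10⁻⁴ × 1695×10³ m = 172 m/s:
V = [fR − √((fR)² − 4 fR V_g)]/2 = [172 − √(172² − 4×172×5.63)]/2 = 5.83 m/s
Supergeostrophic (V > V_g = 5.63 m/s), as expected around a high.
Converting: 5.83 m/s × 1.944 = 11 knots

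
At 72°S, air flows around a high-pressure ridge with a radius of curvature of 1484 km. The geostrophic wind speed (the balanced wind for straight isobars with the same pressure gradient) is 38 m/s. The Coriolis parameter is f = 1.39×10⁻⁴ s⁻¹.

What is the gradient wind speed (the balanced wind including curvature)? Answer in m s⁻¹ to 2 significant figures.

50 m s⁻¹

Around a high, pressure-gradient force acts outward with centrifugal, so Coriolis balances both:
fV = (1/ρ)|∂P/∂n| + V²/R  →  V² − fR·V + fR·V_g = 0
With fR = 1.39×10⁻⁴ × 1484×10³ m = 206 m/s:
V = [fR − √((fR)² − 4 fR V_g)]/2 = [206 − √(206² − 4×206×38)]/2 = 50.2 m/s
Supergeostrophic (V > V_g = 38 m/s), as expected around a high.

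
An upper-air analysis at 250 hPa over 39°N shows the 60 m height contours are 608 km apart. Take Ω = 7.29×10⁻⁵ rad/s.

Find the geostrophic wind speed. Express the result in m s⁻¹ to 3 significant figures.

Coriolis parameter at 39°N:
f = 2Ω sin φ = 2 × 7.29×10⁻⁵ × sin 39° = 9.18×10⁻⁵ s⁻¹
Height gradient: |∂Z/∂n| = 60 m / 608000 m = 9.87×10⁻⁵
On a pressure surface, geostrophic balance gives V_g = (g/f)|∂Z/∂n|:
V_g = 9.81 × 9.87×10⁻⁵ / 9.18×10⁻⁵ = 10.6 m/s

10.6 m s⁻¹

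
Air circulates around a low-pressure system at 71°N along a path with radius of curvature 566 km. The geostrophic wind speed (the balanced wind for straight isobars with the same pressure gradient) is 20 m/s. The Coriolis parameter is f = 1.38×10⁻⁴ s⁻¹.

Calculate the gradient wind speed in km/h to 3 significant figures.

59.4 km/h

Around a low, centrifugal force acts outward with Coriolis, so pressure-gradient force balances both:
(1/ρ)|∂P/∂n| = fV + V²/R  →  V² + fR·V − fR·V_g = 0
With fR = 1.38×10⁻⁴ × 566×10³ m = 78.1 m/s:
V = [−fR + √((fR)² + 4 fR V_g)]/2 = [−78.1 + √(78.1² + 4×78.1×20)]/2 = 16.5 m/s
Subgeostrophic (V < V_g = 20 m/s), as expected around a low.
Converting: 16.5 m/s × 3.6 = 59.4 km/h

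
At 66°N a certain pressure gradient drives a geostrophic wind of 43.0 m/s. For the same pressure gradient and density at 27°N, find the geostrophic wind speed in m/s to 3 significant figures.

86.5 m/s

With the same pressure gradient and density, V_g ∝ 1/f ∝ 1/sin φ.
V₂ = V₁ · sin φ₁ / sin φ₂ = 43.0 × sin 66° / sin 27°
V₂ = 43.0 × 0.9135/0.4540 = 86.5 m/s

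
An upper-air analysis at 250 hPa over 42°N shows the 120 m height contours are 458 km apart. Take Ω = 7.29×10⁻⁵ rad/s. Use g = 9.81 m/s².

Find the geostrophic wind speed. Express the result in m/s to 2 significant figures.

Coriolis parameter at 42°N:
f = 2Ω sin φ = 2 × 7.29×10⁻⁵ × sin 42° = 9.76×10⁻⁵ s⁻¹
Height gradient: |∂Z/∂n| = 120 m / 458000 m = 2.62×10⁻⁴
On a pressure surface, geostrophic balance gives V_g = (g/f)|∂Z/∂n|:
V_g = 9.81 × 2.62×10⁻⁴ / 9.76×10⁻⁵ = 26.3 m/s

26 m/s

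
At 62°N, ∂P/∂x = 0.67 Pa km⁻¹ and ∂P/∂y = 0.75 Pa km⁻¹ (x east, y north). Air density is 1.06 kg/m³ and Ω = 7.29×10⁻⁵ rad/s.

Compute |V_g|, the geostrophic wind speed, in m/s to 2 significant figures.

Coriolis parameter at 62°N:
f = 2Ω sin φ = 2 × 7.29×10⁻⁵ × sin 62° = 1.29×10⁻⁴ s⁻¹
Component geostrophic relations (x east, y north):
u_g = −(1/(fρ)) ∂P/∂y,  v_g = (1/(fρ)) ∂P/∂x
u_g = −(0.75×10⁻³)/(1.29×10⁻⁴ × 1.06) = −5.50 m/s;  v_g = (0.67×10⁻³)/(1.29×10⁻⁴ × 1.06) = 4.91 m/s
|V_g| = √(u_g² + v_g²) = 7.37 m/s

7.4 m/s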